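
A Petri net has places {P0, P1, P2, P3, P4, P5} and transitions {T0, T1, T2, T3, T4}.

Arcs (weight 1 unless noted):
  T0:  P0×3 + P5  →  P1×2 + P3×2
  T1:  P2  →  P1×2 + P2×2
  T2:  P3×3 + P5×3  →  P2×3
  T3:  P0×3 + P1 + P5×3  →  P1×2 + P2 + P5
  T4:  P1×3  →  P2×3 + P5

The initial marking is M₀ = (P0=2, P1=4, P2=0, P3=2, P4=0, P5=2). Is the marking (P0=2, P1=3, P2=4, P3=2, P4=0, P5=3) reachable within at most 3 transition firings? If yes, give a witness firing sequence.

YES — reachable via ⟨T4, T1⟩ (2 firings)

step 1: fire T4:  (P0=2, P1=4, P2=0, P3=2, P4=0, P5=2) → (P0=2, P1=1, P2=3, P3=2, P4=0, P5=3)
step 2: fire T1:  (P0=2, P1=1, P2=3, P3=2, P4=0, P5=3) → (P0=2, P1=3, P2=4, P3=2, P4=0, P5=3)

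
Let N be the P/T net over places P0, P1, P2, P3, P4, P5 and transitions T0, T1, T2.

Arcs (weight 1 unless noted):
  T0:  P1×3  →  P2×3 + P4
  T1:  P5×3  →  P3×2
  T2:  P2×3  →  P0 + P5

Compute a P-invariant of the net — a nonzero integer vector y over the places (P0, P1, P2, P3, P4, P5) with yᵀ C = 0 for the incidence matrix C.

y = (P0:3, P1:1, P2:1, P3:0, P4:0, P5:0)

Incidence matrix C (rows=places, cols=transitions):
       T0   T1   T2
   P0   0    0    1
   P1  -3    0    0
   P2   3    0   -3
   P3   0    2    0
   P4   1    0    0
   P5   0   -3    1

Candidate y = [3, 1, 1, 0, 0, 0]; check y·C column-wise:
  col T0: 3·0 + 1·-3 + 1·3 + 0·1 = 0
  col T1: 3·0 + 1·0 + 1·0 + 0·2 + 0·-3 = 0
  col T2: 3·1 + 1·0 + 1·-3 + 0·1 = 0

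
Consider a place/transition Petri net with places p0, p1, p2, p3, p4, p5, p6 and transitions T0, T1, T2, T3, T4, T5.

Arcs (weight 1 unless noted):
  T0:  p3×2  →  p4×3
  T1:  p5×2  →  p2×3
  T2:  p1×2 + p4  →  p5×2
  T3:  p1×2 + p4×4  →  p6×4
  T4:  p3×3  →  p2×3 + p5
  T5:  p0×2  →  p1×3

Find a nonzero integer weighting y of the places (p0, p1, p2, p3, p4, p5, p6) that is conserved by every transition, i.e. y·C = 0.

Incidence matrix C (rows=places, cols=transitions):
       T0   T1   T2   T3   T4   T5
   p0   0    0    0    0    0   -2
   p1   0    0   -2   -2    0    3
   p2   0    3    0    0    3    0
   p3  -2    0    0    0   -3    0
   p4   3    0   -1   -4    0    0
   p5   0   -2    2    0    1    0
   p6   0    0    0    4    0    0

Candidate y = [3, 2, 2, 3, 2, 3, 3]; check y·C column-wise:
  col T0: 3·0 + 2·0 + 2·0 + 3·-2 + 2·3 + 3·0 + 3·0 = 0
  col T1: 3·0 + 2·0 + 2·3 + 3·0 + 2·0 + 3·-2 + 3·0 = 0
  col T2: 3·0 + 2·-2 + 2·0 + 3·0 + 2·-1 + 3·2 + 3·0 = 0
  col T3: 3·0 + 2·-2 + 2·0 + 3·0 + 2·-4 + 3·0 + 3·4 = 0
  col T4: 3·0 + 2·0 + 2·3 + 3·-3 + 2·0 + 3·1 + 3·0 = 0
  col T5: 3·-2 + 2·3 + 2·0 + 3·0 + 2·0 + 3·0 + 3·0 = 0

y = (p0:3, p1:2, p2:2, p3:3, p4:2, p5:3, p6:3)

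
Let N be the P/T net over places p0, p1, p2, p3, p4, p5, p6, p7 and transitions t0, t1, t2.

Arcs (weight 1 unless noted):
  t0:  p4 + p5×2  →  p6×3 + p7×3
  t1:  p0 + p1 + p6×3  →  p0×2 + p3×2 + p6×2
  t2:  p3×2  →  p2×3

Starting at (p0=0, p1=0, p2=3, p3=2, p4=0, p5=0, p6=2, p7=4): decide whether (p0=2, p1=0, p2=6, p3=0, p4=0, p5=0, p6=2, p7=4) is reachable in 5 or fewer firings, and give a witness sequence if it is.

NO — not reachable within 5 firings

depth 0: 1 marking
depth 1: 2 markings reached so far
depth 2: 2 markings reached so far
(frontier empty at depth 2; search complete)
target is not among the 2 markings reachable within 5 steps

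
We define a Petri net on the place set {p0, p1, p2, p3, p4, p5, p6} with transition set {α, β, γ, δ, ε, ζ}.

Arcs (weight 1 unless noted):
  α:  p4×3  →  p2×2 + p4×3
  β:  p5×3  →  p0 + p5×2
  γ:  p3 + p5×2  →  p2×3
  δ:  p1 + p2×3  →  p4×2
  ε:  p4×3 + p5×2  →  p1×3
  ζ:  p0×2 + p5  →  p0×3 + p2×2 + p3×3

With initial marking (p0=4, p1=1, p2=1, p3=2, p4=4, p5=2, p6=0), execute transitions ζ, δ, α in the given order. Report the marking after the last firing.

(p0=5, p1=0, p2=2, p3=5, p4=6, p5=1, p6=0)

step 1: fire ζ:  (p0=4, p1=1, p2=1, p3=2, p4=4, p5=2, p6=0) → (p0=5, p1=1, p2=3, p3=5, p4=4, p5=1, p6=0)
step 2: fire δ:  (p0=5, p1=1, p2=3, p3=5, p4=4, p5=1, p6=0) → (p0=5, p1=0, p2=0, p3=5, p4=6, p5=1, p6=0)
step 3: fire α:  (p0=5, p1=0, p2=0, p3=5, p4=6, p5=1, p6=0) → (p0=5, p1=0, p2=2, p3=5, p4=6, p5=1, p6=0)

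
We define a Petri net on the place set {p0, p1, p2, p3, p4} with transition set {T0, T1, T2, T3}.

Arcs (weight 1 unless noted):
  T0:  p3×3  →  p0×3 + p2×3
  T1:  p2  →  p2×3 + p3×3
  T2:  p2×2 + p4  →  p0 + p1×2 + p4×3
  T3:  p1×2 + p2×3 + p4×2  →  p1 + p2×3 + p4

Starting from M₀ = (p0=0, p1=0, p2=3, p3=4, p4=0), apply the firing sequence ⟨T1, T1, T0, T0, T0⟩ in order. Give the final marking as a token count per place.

step 1: fire T1:  (p0=0, p1=0, p2=3, p3=4, p4=0) → (p0=0, p1=0, p2=5, p3=7, p4=0)
step 2: fire T1:  (p0=0, p1=0, p2=5, p3=7, p4=0) → (p0=0, p1=0, p2=7, p3=10, p4=0)
step 3: fire T0:  (p0=0, p1=0, p2=7, p3=10, p4=0) → (p0=3, p1=0, p2=10, p3=7, p4=0)
step 4: fire T0:  (p0=3, p1=0, p2=10, p3=7, p4=0) → (p0=6, p1=0, p2=13, p3=4, p4=0)
step 5: fire T0:  (p0=6, p1=0, p2=13, p3=4, p4=0) → (p0=9, p1=0, p2=16, p3=1, p4=0)

(p0=9, p1=0, p2=16, p3=1, p4=0)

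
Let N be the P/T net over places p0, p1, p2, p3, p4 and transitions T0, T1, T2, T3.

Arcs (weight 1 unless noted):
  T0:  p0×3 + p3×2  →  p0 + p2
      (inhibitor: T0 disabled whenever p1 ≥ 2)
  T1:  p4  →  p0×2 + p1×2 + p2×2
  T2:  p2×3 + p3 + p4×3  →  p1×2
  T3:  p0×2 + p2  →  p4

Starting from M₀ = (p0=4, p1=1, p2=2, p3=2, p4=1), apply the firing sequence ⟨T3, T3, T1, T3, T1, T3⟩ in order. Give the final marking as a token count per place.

step 1: fire T3:  (p0=4, p1=1, p2=2, p3=2, p4=1) → (p0=2, p1=1, p2=1, p3=2, p4=2)
step 2: fire T3:  (p0=2, p1=1, p2=1, p3=2, p4=2) → (p0=0, p1=1, p2=0, p3=2, p4=3)
step 3: fire T1:  (p0=0, p1=1, p2=0, p3=2, p4=3) → (p0=2, p1=3, p2=2, p3=2, p4=2)
step 4: fire T3:  (p0=2, p1=3, p2=2, p3=2, p4=2) → (p0=0, p1=3, p2=1, p3=2, p4=3)
step 5: fire T1:  (p0=0, p1=3, p2=1, p3=2, p4=3) → (p0=2, p1=5, p2=3, p3=2, p4=2)
step 6: fire T3:  (p0=2, p1=5, p2=3, p3=2, p4=2) → (p0=0, p1=5, p2=2, p3=2, p4=3)

(p0=0, p1=5, p2=2, p3=2, p4=3)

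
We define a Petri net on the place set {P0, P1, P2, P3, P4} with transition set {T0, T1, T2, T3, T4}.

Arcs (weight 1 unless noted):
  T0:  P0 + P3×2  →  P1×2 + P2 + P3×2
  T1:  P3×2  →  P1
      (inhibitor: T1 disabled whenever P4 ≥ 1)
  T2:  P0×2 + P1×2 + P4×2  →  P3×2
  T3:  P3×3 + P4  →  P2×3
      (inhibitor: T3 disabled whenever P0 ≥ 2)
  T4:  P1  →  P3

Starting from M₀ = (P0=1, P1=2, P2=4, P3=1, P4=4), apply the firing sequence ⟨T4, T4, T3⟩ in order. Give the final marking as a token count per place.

(P0=1, P1=0, P2=7, P3=0, P4=3)

step 1: fire T4:  (P0=1, P1=2, P2=4, P3=1, P4=4) → (P0=1, P1=1, P2=4, P3=2, P4=4)
step 2: fire T4:  (P0=1, P1=1, P2=4, P3=2, P4=4) → (P0=1, P1=0, P2=4, P3=3, P4=4)
step 3: fire T3:  (P0=1, P1=0, P2=4, P3=3, P4=4) → (P0=1, P1=0, P2=7, P3=0, P4=3)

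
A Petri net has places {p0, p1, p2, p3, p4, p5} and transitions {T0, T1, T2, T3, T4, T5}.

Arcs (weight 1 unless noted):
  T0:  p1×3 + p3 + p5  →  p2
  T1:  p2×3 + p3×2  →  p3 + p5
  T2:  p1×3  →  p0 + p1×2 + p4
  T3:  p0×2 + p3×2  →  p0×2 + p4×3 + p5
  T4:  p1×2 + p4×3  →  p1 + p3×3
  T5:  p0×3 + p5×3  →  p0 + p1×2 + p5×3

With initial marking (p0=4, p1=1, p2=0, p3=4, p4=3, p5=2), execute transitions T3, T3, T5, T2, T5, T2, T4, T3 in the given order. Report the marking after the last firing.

step 1: fire T3:  (p0=4, p1=1, p2=0, p3=4, p4=3, p5=2) → (p0=4, p1=1, p2=0, p3=2, p4=6, p5=3)
step 2: fire T3:  (p0=4, p1=1, p2=0, p3=2, p4=6, p5=3) → (p0=4, p1=1, p2=0, p3=0, p4=9, p5=4)
step 3: fire T5:  (p0=4, p1=1, p2=0, p3=0, p4=9, p5=4) → (p0=2, p1=3, p2=0, p3=0, p4=9, p5=4)
step 4: fire T2:  (p0=2, p1=3, p2=0, p3=0, p4=9, p5=4) → (p0=3, p1=2, p2=0, p3=0, p4=10, p5=4)
step 5: fire T5:  (p0=3, p1=2, p2=0, p3=0, p4=10, p5=4) → (p0=1, p1=4, p2=0, p3=0, p4=10, p5=4)
step 6: fire T2:  (p0=1, p1=4, p2=0, p3=0, p4=10, p5=4) → (p0=2, p1=3, p2=0, p3=0, p4=11, p5=4)
step 7: fire T4:  (p0=2, p1=3, p2=0, p3=0, p4=11, p5=4) → (p0=2, p1=2, p2=0, p3=3, p4=8, p5=4)
step 8: fire T3:  (p0=2, p1=2, p2=0, p3=3, p4=8, p5=4) → (p0=2, p1=2, p2=0, p3=1, p4=11, p5=5)

(p0=2, p1=2, p2=0, p3=1, p4=11, p5=5)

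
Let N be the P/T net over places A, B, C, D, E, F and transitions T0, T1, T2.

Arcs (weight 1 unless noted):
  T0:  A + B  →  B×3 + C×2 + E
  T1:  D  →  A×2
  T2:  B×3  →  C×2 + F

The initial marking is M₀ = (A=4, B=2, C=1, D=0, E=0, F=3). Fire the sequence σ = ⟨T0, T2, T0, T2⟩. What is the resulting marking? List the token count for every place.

(A=2, B=0, C=9, D=0, E=2, F=5)

step 1: fire T0:  (A=4, B=2, C=1, D=0, E=0, F=3) → (A=3, B=4, C=3, D=0, E=1, F=3)
step 2: fire T2:  (A=3, B=4, C=3, D=0, E=1, F=3) → (A=3, B=1, C=5, D=0, E=1, F=4)
step 3: fire T0:  (A=3, B=1, C=5, D=0, E=1, F=4) → (A=2, B=3, C=7, D=0, E=2, F=4)
step 4: fire T2:  (A=2, B=3, C=7, D=0, E=2, F=4) → (A=2, B=0, C=9, D=0, E=2, F=5)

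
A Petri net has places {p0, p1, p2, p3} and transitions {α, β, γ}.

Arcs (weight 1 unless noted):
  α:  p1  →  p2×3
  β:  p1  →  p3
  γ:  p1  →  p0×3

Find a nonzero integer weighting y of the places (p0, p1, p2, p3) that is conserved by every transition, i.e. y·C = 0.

y = (p0:1, p1:3, p2:1, p3:3)

Incidence matrix C (rows=places, cols=transitions):
        α    β    γ
   p0   0    0    3
   p1  -1   -1   -1
   p2   3    0    0
   p3   0    1    0

Candidate y = [1, 3, 1, 3]; check y·C column-wise:
  col α: 1·0 + 3·-1 + 1·3 + 3·0 = 0
  col β: 1·0 + 3·-1 + 1·0 + 3·1 = 0
  col γ: 1·3 + 3·-1 + 1·0 + 3·0 = 0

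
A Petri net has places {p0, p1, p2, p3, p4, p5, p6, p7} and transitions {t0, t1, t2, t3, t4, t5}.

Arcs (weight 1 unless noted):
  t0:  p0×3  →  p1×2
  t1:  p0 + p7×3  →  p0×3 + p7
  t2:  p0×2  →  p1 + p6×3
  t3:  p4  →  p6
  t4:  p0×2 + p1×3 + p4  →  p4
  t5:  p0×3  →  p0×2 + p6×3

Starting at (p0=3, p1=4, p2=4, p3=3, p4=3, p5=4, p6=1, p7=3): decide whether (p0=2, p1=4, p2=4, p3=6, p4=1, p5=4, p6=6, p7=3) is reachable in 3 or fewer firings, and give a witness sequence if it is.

depth 0: 1 marking
depth 1: 7 markings reached so far
depth 2: 19 markings reached so far
depth 3: 39 markings reached so far
target is not among the 39 markings reachable within 3 steps

NO — not reachable within 3 firings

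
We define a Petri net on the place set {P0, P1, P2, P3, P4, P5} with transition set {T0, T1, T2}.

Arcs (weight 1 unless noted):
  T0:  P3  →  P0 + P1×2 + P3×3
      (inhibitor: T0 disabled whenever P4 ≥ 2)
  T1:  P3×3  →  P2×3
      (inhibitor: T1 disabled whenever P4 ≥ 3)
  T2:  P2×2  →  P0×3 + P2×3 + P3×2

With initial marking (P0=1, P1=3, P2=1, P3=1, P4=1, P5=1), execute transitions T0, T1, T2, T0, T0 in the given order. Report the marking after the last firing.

(P0=7, P1=9, P2=5, P3=6, P4=1, P5=1)

step 1: fire T0:  (P0=1, P1=3, P2=1, P3=1, P4=1, P5=1) → (P0=2, P1=5, P2=1, P3=3, P4=1, P5=1)
step 2: fire T1:  (P0=2, P1=5, P2=1, P3=3, P4=1, P5=1) → (P0=2, P1=5, P2=4, P3=0, P4=1, P5=1)
step 3: fire T2:  (P0=2, P1=5, P2=4, P3=0, P4=1, P5=1) → (P0=5, P1=5, P2=5, P3=2, P4=1, P5=1)
step 4: fire T0:  (P0=5, P1=5, P2=5, P3=2, P4=1, P5=1) → (P0=6, P1=7, P2=5, P3=4, P4=1, P5=1)
step 5: fire T0:  (P0=6, P1=7, P2=5, P3=4, P4=1, P5=1) → (P0=7, P1=9, P2=5, P3=6, P4=1, P5=1)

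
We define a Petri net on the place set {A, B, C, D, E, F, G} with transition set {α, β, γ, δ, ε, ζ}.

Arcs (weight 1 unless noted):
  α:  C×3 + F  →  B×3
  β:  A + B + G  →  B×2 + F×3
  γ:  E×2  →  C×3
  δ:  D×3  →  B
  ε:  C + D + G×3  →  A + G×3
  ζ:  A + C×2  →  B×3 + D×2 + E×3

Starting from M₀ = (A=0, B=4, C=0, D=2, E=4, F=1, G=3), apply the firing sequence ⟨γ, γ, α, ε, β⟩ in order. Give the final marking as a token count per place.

step 1: fire γ:  (A=0, B=4, C=0, D=2, E=4, F=1, G=3) → (A=0, B=4, C=3, D=2, E=2, F=1, G=3)
step 2: fire γ:  (A=0, B=4, C=3, D=2, E=2, F=1, G=3) → (A=0, B=4, C=6, D=2, E=0, F=1, G=3)
step 3: fire α:  (A=0, B=4, C=6, D=2, E=0, F=1, G=3) → (A=0, B=7, C=3, D=2, E=0, F=0, G=3)
step 4: fire ε:  (A=0, B=7, C=3, D=2, E=0, F=0, G=3) → (A=1, B=7, C=2, D=1, E=0, F=0, G=3)
step 5: fire β:  (A=1, B=7, C=2, D=1, E=0, F=0, G=3) → (A=0, B=8, C=2, D=1, E=0, F=3, G=2)

(A=0, B=8, C=2, D=1, E=0, F=3, G=2)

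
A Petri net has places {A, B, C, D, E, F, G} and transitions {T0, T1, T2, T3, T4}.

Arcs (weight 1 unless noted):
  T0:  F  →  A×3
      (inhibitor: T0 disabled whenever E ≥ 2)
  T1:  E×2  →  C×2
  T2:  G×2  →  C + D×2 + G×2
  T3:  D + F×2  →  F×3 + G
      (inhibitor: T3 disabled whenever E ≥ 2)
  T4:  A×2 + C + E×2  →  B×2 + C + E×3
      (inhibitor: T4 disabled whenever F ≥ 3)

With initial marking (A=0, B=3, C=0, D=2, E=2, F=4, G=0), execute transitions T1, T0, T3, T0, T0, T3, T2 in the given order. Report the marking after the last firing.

step 1: fire T1:  (A=0, B=3, C=0, D=2, E=2, F=4, G=0) → (A=0, B=3, C=2, D=2, E=0, F=4, G=0)
step 2: fire T0:  (A=0, B=3, C=2, D=2, E=0, F=4, G=0) → (A=3, B=3, C=2, D=2, E=0, F=3, G=0)
step 3: fire T3:  (A=3, B=3, C=2, D=2, E=0, F=3, G=0) → (A=3, B=3, C=2, D=1, E=0, F=4, G=1)
step 4: fire T0:  (A=3, B=3, C=2, D=1, E=0, F=4, G=1) → (A=6, B=3, C=2, D=1, E=0, F=3, G=1)
step 5: fire T0:  (A=6, B=3, C=2, D=1, E=0, F=3, G=1) → (A=9, B=3, C=2, D=1, E=0, F=2, G=1)
step 6: fire T3:  (A=9, B=3, C=2, D=1, E=0, F=2, G=1) → (A=9, B=3, C=2, D=0, E=0, F=3, G=2)
step 7: fire T2:  (A=9, B=3, C=2, D=0, E=0, F=3, G=2) → (A=9, B=3, C=3, D=2, E=0, F=3, G=2)

(A=9, B=3, C=3, D=2, E=0, F=3, G=2)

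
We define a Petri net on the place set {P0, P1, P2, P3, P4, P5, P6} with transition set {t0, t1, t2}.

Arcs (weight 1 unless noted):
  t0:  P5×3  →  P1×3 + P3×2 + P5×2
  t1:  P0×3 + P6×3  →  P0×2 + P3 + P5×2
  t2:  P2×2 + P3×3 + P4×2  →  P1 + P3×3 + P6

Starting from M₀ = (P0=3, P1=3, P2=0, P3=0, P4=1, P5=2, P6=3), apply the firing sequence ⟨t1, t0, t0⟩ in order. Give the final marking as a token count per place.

(P0=2, P1=9, P2=0, P3=5, P4=1, P5=2, P6=0)

step 1: fire t1:  (P0=3, P1=3, P2=0, P3=0, P4=1, P5=2, P6=3) → (P0=2, P1=3, P2=0, P3=1, P4=1, P5=4, P6=0)
step 2: fire t0:  (P0=2, P1=3, P2=0, P3=1, P4=1, P5=4, P6=0) → (P0=2, P1=6, P2=0, P3=3, P4=1, P5=3, P6=0)
step 3: fire t0:  (P0=2, P1=6, P2=0, P3=3, P4=1, P5=3, P6=0) → (P0=2, P1=9, P2=0, P3=5, P4=1, P5=2, P6=0)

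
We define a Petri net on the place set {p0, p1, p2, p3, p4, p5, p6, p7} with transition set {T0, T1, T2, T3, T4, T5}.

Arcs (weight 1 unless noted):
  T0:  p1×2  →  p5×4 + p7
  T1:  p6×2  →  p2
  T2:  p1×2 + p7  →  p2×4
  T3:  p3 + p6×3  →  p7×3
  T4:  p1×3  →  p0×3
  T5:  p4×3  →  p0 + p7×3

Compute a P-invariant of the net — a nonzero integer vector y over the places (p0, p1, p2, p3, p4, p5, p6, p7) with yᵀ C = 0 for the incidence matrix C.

y = (p0:12, p1:12, p2:6, p3:-9, p4:4, p5:6, p6:3, p7:0)

Incidence matrix C (rows=places, cols=transitions):
       T0   T1   T2   T3   T4   T5
   p0   0    0    0    0    3    1
   p1  -2    0   -2    0   -3    0
   p2   0    1    4    0    0    0
   p3   0    0    0   -1    0    0
   p4   0    0    0    0    0   -3
   p5   4    0    0    0    0    0
   p6   0   -2    0   -3    0    0
   p7   1    0   -1    3    0    3

Candidate y = [12, 12, 6, -9, 4, 6, 3, 0]; check y·C column-wise:
  col T0: 12·0 + 12·-2 + 6·0 + -9·0 + 4·0 + 6·4 + 3·0 + 0·1 = 0
  col T1: 12·0 + 12·0 + 6·1 + -9·0 + 4·0 + 6·0 + 3·-2 = 0
  col T2: 12·0 + 12·-2 + 6·4 + -9·0 + 4·0 + 6·0 + 3·0 + 0·-1 = 0
  col T3: 12·0 + 12·0 + 6·0 + -9·-1 + 4·0 + 6·0 + 3·-3 + 0·3 = 0
  col T4: 12·3 + 12·-3 + 6·0 + -9·0 + 4·0 + 6·0 + 3·0 = 0
  col T5: 12·1 + 12·0 + 6·0 + -9·0 + 4·-3 + 6·0 + 3·0 + 0·3 = 0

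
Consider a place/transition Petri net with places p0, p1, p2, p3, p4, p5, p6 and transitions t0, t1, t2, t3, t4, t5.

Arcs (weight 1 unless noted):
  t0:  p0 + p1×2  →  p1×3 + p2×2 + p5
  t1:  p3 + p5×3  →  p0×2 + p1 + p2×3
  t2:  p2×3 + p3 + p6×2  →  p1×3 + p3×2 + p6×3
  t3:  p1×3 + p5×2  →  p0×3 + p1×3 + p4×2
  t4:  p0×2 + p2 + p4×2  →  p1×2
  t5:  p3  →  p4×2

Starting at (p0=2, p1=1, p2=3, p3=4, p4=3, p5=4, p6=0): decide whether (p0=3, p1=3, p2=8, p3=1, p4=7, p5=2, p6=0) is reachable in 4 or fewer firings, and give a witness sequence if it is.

YES — reachable via ⟨t1, t0, t5, t5⟩ (4 firings)

step 1: fire t1:  (p0=2, p1=1, p2=3, p3=4, p4=3, p5=4, p6=0) → (p0=4, p1=2, p2=6, p3=3, p4=3, p5=1, p6=0)
step 2: fire t0:  (p0=4, p1=2, p2=6, p3=3, p4=3, p5=1, p6=0) → (p0=3, p1=3, p2=8, p3=3, p4=3, p5=2, p6=0)
step 3: fire t5:  (p0=3, p1=3, p2=8, p3=3, p4=3, p5=2, p6=0) → (p0=3, p1=3, p2=8, p3=2, p4=5, p5=2, p6=0)
step 4: fire t5:  (p0=3, p1=3, p2=8, p3=2, p4=5, p5=2, p6=0) → (p0=3, p1=3, p2=8, p3=1, p4=7, p5=2, p6=0)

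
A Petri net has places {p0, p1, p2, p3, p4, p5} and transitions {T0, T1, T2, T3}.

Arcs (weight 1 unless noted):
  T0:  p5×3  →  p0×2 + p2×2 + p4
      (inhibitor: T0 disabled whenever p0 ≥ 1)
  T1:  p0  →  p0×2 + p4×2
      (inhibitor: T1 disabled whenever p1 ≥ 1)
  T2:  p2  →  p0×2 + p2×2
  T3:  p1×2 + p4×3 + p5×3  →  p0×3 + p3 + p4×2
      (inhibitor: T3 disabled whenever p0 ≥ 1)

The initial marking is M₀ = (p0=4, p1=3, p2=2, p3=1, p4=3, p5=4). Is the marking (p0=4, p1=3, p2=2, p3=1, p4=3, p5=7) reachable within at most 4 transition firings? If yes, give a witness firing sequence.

depth 0: 1 marking
depth 1: 2 markings reached so far
depth 2: 3 markings reached so far
depth 3: 4 markings reached so far
depth 4: 5 markings reached so far
target is not among the 5 markings reachable within 4 steps

NO — not reachable within 4 firings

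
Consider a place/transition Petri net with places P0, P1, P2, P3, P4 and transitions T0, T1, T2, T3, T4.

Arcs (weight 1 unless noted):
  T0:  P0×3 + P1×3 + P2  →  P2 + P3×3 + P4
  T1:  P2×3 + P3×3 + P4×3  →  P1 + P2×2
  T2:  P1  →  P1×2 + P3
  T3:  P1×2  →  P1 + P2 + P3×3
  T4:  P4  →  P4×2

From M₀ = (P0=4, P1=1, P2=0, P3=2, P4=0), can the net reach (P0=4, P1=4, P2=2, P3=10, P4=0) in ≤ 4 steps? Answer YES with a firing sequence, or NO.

NO — not reachable within 4 firings

depth 0: 1 marking
depth 1: 2 markings reached so far
depth 2: 4 markings reached so far
depth 3: 6 markings reached so far
depth 4: 9 markings reached so far
target is not among the 9 markings reachable within 4 steps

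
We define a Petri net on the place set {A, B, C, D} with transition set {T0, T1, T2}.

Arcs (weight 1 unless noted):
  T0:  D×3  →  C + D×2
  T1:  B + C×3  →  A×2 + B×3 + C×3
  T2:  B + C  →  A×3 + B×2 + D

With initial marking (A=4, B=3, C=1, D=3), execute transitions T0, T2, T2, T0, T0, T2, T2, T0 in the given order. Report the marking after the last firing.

step 1: fire T0:  (A=4, B=3, C=1, D=3) → (A=4, B=3, C=2, D=2)
step 2: fire T2:  (A=4, B=3, C=2, D=2) → (A=7, B=4, C=1, D=3)
step 3: fire T2:  (A=7, B=4, C=1, D=3) → (A=10, B=5, C=0, D=4)
step 4: fire T0:  (A=10, B=5, C=0, D=4) → (A=10, B=5, C=1, D=3)
step 5: fire T0:  (A=10, B=5, C=1, D=3) → (A=10, B=5, C=2, D=2)
step 6: fire T2:  (A=10, B=5, C=2, D=2) → (A=13, B=6, C=1, D=3)
step 7: fire T2:  (A=13, B=6, C=1, D=3) → (A=16, B=7, C=0, D=4)
step 8: fire T0:  (A=16, B=7, C=0, D=4) → (A=16, B=7, C=1, D=3)

(A=16, B=7, C=1, D=3)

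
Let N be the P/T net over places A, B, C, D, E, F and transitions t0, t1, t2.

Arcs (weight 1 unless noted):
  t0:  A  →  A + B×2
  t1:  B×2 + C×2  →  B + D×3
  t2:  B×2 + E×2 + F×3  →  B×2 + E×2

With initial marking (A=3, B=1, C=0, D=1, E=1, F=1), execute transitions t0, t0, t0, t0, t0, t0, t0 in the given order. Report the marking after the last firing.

(A=3, B=15, C=0, D=1, E=1, F=1)

step 1: fire t0:  (A=3, B=1, C=0, D=1, E=1, F=1) → (A=3, B=3, C=0, D=1, E=1, F=1)
step 2: fire t0:  (A=3, B=3, C=0, D=1, E=1, F=1) → (A=3, B=5, C=0, D=1, E=1, F=1)
step 3: fire t0:  (A=3, B=5, C=0, D=1, E=1, F=1) → (A=3, B=7, C=0, D=1, E=1, F=1)
step 4: fire t0:  (A=3, B=7, C=0, D=1, E=1, F=1) → (A=3, B=9, C=0, D=1, E=1, F=1)
step 5: fire t0:  (A=3, B=9, C=0, D=1, E=1, F=1) → (A=3, B=11, C=0, D=1, E=1, F=1)
step 6: fire t0:  (A=3, B=11, C=0, D=1, E=1, F=1) → (A=3, B=13, C=0, D=1, E=1, F=1)
step 7: fire t0:  (A=3, B=13, C=0, D=1, E=1, F=1) → (A=3, B=15, C=0, D=1, E=1, F=1)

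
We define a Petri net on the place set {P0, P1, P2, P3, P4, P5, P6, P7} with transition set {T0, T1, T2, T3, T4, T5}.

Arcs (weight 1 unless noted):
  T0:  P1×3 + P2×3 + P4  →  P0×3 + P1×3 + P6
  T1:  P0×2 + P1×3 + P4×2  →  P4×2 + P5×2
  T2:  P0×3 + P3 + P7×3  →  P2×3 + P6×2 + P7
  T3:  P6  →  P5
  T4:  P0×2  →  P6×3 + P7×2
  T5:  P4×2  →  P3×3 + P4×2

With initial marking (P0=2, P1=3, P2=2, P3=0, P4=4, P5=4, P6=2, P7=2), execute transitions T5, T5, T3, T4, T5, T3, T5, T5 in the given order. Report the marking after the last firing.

step 1: fire T5:  (P0=2, P1=3, P2=2, P3=0, P4=4, P5=4, P6=2, P7=2) → (P0=2, P1=3, P2=2, P3=3, P4=4, P5=4, P6=2, P7=2)
step 2: fire T5:  (P0=2, P1=3, P2=2, P3=3, P4=4, P5=4, P6=2, P7=2) → (P0=2, P1=3, P2=2, P3=6, P4=4, P5=4, P6=2, P7=2)
step 3: fire T3:  (P0=2, P1=3, P2=2, P3=6, P4=4, P5=4, P6=2, P7=2) → (P0=2, P1=3, P2=2, P3=6, P4=4, P5=5, P6=1, P7=2)
step 4: fire T4:  (P0=2, P1=3, P2=2, P3=6, P4=4, P5=5, P6=1, P7=2) → (P0=0, P1=3, P2=2, P3=6, P4=4, P5=5, P6=4, P7=4)
step 5: fire T5:  (P0=0, P1=3, P2=2, P3=6, P4=4, P5=5, P6=4, P7=4) → (P0=0, P1=3, P2=2, P3=9, P4=4, P5=5, P6=4, P7=4)
step 6: fire T3:  (P0=0, P1=3, P2=2, P3=9, P4=4, P5=5, P6=4, P7=4) → (P0=0, P1=3, P2=2, P3=9, P4=4, P5=6, P6=3, P7=4)
step 7: fire T5:  (P0=0, P1=3, P2=2, P3=9, P4=4, P5=6, P6=3, P7=4) → (P0=0, P1=3, P2=2, P3=12, P4=4, P5=6, P6=3, P7=4)
step 8: fire T5:  (P0=0, P1=3, P2=2, P3=12, P4=4, P5=6, P6=3, P7=4) → (P0=0, P1=3, P2=2, P3=15, P4=4, P5=6, P6=3, P7=4)

(P0=0, P1=3, P2=2, P3=15, P4=4, P5=6, P6=3, P7=4)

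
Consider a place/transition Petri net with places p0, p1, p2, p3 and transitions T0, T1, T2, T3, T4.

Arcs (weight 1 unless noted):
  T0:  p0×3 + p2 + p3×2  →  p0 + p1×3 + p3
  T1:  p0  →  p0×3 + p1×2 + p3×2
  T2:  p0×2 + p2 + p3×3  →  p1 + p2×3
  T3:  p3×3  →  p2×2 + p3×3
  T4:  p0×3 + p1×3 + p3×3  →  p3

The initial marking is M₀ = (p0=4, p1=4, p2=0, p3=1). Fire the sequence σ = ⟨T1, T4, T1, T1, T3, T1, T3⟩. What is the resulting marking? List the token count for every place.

(p0=9, p1=9, p2=4, p3=7)

step 1: fire T1:  (p0=4, p1=4, p2=0, p3=1) → (p0=6, p1=6, p2=0, p3=3)
step 2: fire T4:  (p0=6, p1=6, p2=0, p3=3) → (p0=3, p1=3, p2=0, p3=1)
step 3: fire T1:  (p0=3, p1=3, p2=0, p3=1) → (p0=5, p1=5, p2=0, p3=3)
step 4: fire T1:  (p0=5, p1=5, p2=0, p3=3) → (p0=7, p1=7, p2=0, p3=5)
step 5: fire T3:  (p0=7, p1=7, p2=0, p3=5) → (p0=7, p1=7, p2=2, p3=5)
step 6: fire T1:  (p0=7, p1=7, p2=2, p3=5) → (p0=9, p1=9, p2=2, p3=7)
step 7: fire T3:  (p0=9, p1=9, p2=2, p3=7) → (p0=9, p1=9, p2=4, p3=7)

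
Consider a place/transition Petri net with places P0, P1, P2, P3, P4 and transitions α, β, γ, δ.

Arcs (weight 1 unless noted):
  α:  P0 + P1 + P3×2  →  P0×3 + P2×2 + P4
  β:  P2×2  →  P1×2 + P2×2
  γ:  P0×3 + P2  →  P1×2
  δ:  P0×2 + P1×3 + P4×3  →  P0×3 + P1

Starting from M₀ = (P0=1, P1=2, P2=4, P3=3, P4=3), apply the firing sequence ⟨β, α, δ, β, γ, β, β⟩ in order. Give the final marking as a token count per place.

step 1: fire β:  (P0=1, P1=2, P2=4, P3=3, P4=3) → (P0=1, P1=4, P2=4, P3=3, P4=3)
step 2: fire α:  (P0=1, P1=4, P2=4, P3=3, P4=3) → (P0=3, P1=3, P2=6, P3=1, P4=4)
step 3: fire δ:  (P0=3, P1=3, P2=6, P3=1, P4=4) → (P0=4, P1=1, P2=6, P3=1, P4=1)
step 4: fire β:  (P0=4, P1=1, P2=6, P3=1, P4=1) → (P0=4, P1=3, P2=6, P3=1, P4=1)
step 5: fire γ:  (P0=4, P1=3, P2=6, P3=1, P4=1) → (P0=1, P1=5, P2=5, P3=1, P4=1)
step 6: fire β:  (P0=1, P1=5, P2=5, P3=1, P4=1) → (P0=1, P1=7, P2=5, P3=1, P4=1)
step 7: fire β:  (P0=1, P1=7, P2=5, P3=1, P4=1) → (P0=1, P1=9, P2=5, P3=1, P4=1)

(P0=1, P1=9, P2=5, P3=1, P4=1)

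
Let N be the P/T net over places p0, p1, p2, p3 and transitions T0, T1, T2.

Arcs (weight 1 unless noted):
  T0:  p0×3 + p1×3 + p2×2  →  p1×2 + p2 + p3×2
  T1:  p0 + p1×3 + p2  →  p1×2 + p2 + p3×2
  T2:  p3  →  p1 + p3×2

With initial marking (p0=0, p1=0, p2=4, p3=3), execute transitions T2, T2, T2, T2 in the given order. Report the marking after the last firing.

(p0=0, p1=4, p2=4, p3=7)

step 1: fire T2:  (p0=0, p1=0, p2=4, p3=3) → (p0=0, p1=1, p2=4, p3=4)
step 2: fire T2:  (p0=0, p1=1, p2=4, p3=4) → (p0=0, p1=2, p2=4, p3=5)
step 3: fire T2:  (p0=0, p1=2, p2=4, p3=5) → (p0=0, p1=3, p2=4, p3=6)
step 4: fire T2:  (p0=0, p1=3, p2=4, p3=6) → (p0=0, p1=4, p2=4, p3=7)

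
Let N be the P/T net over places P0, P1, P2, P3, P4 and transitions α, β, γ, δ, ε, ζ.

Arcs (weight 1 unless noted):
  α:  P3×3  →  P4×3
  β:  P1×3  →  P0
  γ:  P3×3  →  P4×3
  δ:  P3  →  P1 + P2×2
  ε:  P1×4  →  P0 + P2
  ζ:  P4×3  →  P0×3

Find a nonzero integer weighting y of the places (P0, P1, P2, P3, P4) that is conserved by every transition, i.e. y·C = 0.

y = (P0:3, P1:1, P2:1, P3:3, P4:3)

Incidence matrix C (rows=places, cols=transitions):
        α    β    γ    δ    ε    ζ
   P0   0    1    0    0    1    3
   P1   0   -3    0    1   -4    0
   P2   0    0    0    2    1    0
   P3  -3    0   -3   -1    0    0
   P4   3    0    3    0    0   -3

Candidate y = [3, 1, 1, 3, 3]; check y·C column-wise:
  col α: 3·0 + 1·0 + 1·0 + 3·-3 + 3·3 = 0
  col β: 3·1 + 1·-3 + 1·0 + 3·0 + 3·0 = 0
  col γ: 3·0 + 1·0 + 1·0 + 3·-3 + 3·3 = 0
  col δ: 3·0 + 1·1 + 1·2 + 3·-1 + 3·0 = 0
  col ε: 3·1 + 1·-4 + 1·1 + 3·0 + 3·0 = 0
  col ζ: 3·3 + 1·0 + 1·0 + 3·0 + 3·-3 = 0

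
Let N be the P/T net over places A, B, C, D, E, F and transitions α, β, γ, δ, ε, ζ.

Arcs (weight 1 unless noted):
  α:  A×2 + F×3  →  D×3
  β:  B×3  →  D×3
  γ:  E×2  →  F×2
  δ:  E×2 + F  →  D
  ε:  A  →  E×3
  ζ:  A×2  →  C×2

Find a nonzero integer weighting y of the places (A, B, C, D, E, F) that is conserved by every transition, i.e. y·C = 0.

y = (A:3, B:3, C:3, D:3, E:1, F:1)

Incidence matrix C (rows=places, cols=transitions):
        α    β    γ    δ    ε    ζ
    A  -2    0    0    0   -1   -2
    B   0   -3    0    0    0    0
    C   0    0    0    0    0    2
    D   3    3    0    1    0    0
    E   0    0   -2   -2    3    0
    F  -3    0    2   -1    0    0

Candidate y = [3, 3, 3, 3, 1, 1]; check y·C column-wise:
  col α: 3·-2 + 3·0 + 3·0 + 3·3 + 1·0 + 1·-3 = 0
  col β: 3·0 + 3·-3 + 3·0 + 3·3 + 1·0 + 1·0 = 0
  col γ: 3·0 + 3·0 + 3·0 + 3·0 + 1·-2 + 1·2 = 0
  col δ: 3·0 + 3·0 + 3·0 + 3·1 + 1·-2 + 1·-1 = 0
  col ε: 3·-1 + 3·0 + 3·0 + 3·0 + 1·3 + 1·0 = 0
  col ζ: 3·-2 + 3·0 + 3·2 + 3·0 + 1·0 + 1·0 = 0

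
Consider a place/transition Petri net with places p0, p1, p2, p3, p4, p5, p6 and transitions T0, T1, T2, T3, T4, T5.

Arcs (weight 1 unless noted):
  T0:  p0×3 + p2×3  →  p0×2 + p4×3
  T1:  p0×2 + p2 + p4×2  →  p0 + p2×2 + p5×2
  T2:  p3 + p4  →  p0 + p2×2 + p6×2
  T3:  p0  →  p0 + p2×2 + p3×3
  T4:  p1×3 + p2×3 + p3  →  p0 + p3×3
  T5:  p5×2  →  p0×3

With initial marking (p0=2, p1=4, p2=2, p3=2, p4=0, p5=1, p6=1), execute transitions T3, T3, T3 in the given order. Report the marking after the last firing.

step 1: fire T3:  (p0=2, p1=4, p2=2, p3=2, p4=0, p5=1, p6=1) → (p0=2, p1=4, p2=4, p3=5, p4=0, p5=1, p6=1)
step 2: fire T3:  (p0=2, p1=4, p2=4, p3=5, p4=0, p5=1, p6=1) → (p0=2, p1=4, p2=6, p3=8, p4=0, p5=1, p6=1)
step 3: fire T3:  (p0=2, p1=4, p2=6, p3=8, p4=0, p5=1, p6=1) → (p0=2, p1=4, p2=8, p3=11, p4=0, p5=1, p6=1)

(p0=2, p1=4, p2=8, p3=11, p4=0, p5=1, p6=1)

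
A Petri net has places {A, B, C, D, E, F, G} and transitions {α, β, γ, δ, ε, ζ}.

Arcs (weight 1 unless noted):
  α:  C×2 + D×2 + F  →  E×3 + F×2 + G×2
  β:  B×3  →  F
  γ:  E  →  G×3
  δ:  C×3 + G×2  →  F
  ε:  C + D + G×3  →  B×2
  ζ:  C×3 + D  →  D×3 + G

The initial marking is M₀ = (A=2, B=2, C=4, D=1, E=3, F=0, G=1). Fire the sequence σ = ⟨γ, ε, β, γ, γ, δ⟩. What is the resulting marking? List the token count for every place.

(A=2, B=1, C=0, D=0, E=0, F=2, G=5)

step 1: fire γ:  (A=2, B=2, C=4, D=1, E=3, F=0, G=1) → (A=2, B=2, C=4, D=1, E=2, F=0, G=4)
step 2: fire ε:  (A=2, B=2, C=4, D=1, E=2, F=0, G=4) → (A=2, B=4, C=3, D=0, E=2, F=0, G=1)
step 3: fire β:  (A=2, B=4, C=3, D=0, E=2, F=0, G=1) → (A=2, B=1, C=3, D=0, E=2, F=1, G=1)
step 4: fire γ:  (A=2, B=1, C=3, D=0, E=2, F=1, G=1) → (A=2, B=1, C=3, D=0, E=1, F=1, G=4)
step 5: fire γ:  (A=2, B=1, C=3, D=0, E=1, F=1, G=4) → (A=2, B=1, C=3, D=0, E=0, F=1, G=7)
step 6: fire δ:  (A=2, B=1, C=3, D=0, E=0, F=1, G=7) → (A=2, B=1, C=0, D=0, E=0, F=2, G=5)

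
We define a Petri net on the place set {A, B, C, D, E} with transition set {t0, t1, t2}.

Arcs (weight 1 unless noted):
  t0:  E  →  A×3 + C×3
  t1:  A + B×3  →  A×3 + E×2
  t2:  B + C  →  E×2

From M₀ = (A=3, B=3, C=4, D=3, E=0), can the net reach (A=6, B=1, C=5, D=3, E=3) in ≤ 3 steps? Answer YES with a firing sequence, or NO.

YES — reachable via ⟨t2, t0, t2⟩ (3 firings)

step 1: fire t2:  (A=3, B=3, C=4, D=3, E=0) → (A=3, B=2, C=3, D=3, E=2)
step 2: fire t0:  (A=3, B=2, C=3, D=3, E=2) → (A=6, B=2, C=6, D=3, E=1)
step 3: fire t2:  (A=6, B=2, C=6, D=3, E=1) → (A=6, B=1, C=5, D=3, E=3)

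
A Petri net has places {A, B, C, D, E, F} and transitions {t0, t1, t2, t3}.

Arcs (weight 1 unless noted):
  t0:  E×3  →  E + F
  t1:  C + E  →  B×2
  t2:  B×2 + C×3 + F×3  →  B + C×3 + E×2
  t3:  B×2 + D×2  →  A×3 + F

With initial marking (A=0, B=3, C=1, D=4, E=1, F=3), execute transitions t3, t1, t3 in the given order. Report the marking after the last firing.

step 1: fire t3:  (A=0, B=3, C=1, D=4, E=1, F=3) → (A=3, B=1, C=1, D=2, E=1, F=4)
step 2: fire t1:  (A=3, B=1, C=1, D=2, E=1, F=4) → (A=3, B=3, C=0, D=2, E=0, F=4)
step 3: fire t3:  (A=3, B=3, C=0, D=2, E=0, F=4) → (A=6, B=1, C=0, D=0, E=0, F=5)

(A=6, B=1, C=0, D=0, E=0, F=5)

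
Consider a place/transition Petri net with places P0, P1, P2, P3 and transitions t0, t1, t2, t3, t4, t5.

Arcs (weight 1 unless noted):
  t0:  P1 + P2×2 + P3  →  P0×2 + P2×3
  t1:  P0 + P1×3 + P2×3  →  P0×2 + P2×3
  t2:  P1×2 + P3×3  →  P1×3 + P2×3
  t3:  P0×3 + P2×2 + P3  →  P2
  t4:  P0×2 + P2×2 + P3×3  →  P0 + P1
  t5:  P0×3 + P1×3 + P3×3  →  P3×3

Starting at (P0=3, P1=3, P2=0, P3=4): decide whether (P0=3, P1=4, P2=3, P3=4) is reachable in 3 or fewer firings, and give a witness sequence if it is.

depth 0: 1 marking
depth 1: 3 markings reached so far
depth 2: 6 markings reached so far
depth 3: 8 markings reached so far
target is not among the 8 markings reachable within 3 steps

NO — not reachable within 3 firings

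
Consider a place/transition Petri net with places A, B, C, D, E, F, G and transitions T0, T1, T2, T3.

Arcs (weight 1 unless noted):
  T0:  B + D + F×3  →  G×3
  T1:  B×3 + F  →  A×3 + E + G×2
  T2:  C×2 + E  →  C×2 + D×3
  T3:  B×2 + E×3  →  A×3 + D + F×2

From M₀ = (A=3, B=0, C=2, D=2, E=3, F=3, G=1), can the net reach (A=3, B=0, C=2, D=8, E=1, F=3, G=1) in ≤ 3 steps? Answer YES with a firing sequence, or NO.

YES — reachable via ⟨T2, T2⟩ (2 firings)

step 1: fire T2:  (A=3, B=0, C=2, D=2, E=3, F=3, G=1) → (A=3, B=0, C=2, D=5, E=2, F=3, G=1)
step 2: fire T2:  (A=3, B=0, C=2, D=5, E=2, F=3, G=1) → (A=3, B=0, C=2, D=8, E=1, F=3, G=1)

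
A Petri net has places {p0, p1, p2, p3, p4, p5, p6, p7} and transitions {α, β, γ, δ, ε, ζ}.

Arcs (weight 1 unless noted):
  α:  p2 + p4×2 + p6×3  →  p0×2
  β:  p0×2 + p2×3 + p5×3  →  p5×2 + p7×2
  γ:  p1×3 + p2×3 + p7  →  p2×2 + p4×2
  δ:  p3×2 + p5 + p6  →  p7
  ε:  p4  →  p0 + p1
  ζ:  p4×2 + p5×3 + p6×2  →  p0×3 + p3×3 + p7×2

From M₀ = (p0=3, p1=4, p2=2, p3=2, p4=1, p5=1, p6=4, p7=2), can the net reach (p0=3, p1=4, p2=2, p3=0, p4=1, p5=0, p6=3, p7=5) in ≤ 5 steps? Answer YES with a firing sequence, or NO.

depth 0: 1 marking
depth 1: 3 markings reached so far
depth 2: 4 markings reached so far
depth 3: 4 markings reached so far
(frontier empty at depth 3; search complete)
target is not among the 4 markings reachable within 5 steps

NO — not reachable within 5 firings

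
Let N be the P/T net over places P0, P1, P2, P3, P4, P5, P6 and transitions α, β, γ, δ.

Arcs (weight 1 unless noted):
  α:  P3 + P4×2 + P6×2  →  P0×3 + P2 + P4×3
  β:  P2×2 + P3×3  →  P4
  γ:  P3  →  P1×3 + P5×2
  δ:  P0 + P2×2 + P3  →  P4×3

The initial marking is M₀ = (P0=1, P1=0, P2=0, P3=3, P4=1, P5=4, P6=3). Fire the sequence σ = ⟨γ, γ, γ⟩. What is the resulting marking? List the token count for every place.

step 1: fire γ:  (P0=1, P1=0, P2=0, P3=3, P4=1, P5=4, P6=3) → (P0=1, P1=3, P2=0, P3=2, P4=1, P5=6, P6=3)
step 2: fire γ:  (P0=1, P1=3, P2=0, P3=2, P4=1, P5=6, P6=3) → (P0=1, P1=6, P2=0, P3=1, P4=1, P5=8, P6=3)
step 3: fire γ:  (P0=1, P1=6, P2=0, P3=1, P4=1, P5=8, P6=3) → (P0=1, P1=9, P2=0, P3=0, P4=1, P5=10, P6=3)

(P0=1, P1=9, P2=0, P3=0, P4=1, P5=10, P6=3)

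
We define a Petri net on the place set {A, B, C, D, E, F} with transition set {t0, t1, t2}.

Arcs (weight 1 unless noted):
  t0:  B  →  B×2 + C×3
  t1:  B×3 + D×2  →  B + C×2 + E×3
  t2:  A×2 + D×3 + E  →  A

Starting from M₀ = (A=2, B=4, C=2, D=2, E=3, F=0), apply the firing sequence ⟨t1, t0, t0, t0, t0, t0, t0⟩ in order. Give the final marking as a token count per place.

(A=2, B=8, C=22, D=0, E=6, F=0)

step 1: fire t1:  (A=2, B=4, C=2, D=2, E=3, F=0) → (A=2, B=2, C=4, D=0, E=6, F=0)
step 2: fire t0:  (A=2, B=2, C=4, D=0, E=6, F=0) → (A=2, B=3, C=7, D=0, E=6, F=0)
step 3: fire t0:  (A=2, B=3, C=7, D=0, E=6, F=0) → (A=2, B=4, C=10, D=0, E=6, F=0)
step 4: fire t0:  (A=2, B=4, C=10, D=0, E=6, F=0) → (A=2, B=5, C=13, D=0, E=6, F=0)
step 5: fire t0:  (A=2, B=5, C=13, D=0, E=6, F=0) → (A=2, B=6, C=16, D=0, E=6, F=0)
step 6: fire t0:  (A=2, B=6, C=16, D=0, E=6, F=0) → (A=2, B=7, C=19, D=0, E=6, F=0)
step 7: fire t0:  (A=2, B=7, C=19, D=0, E=6, F=0) → (A=2, B=8, C=22, D=0, E=6, F=0)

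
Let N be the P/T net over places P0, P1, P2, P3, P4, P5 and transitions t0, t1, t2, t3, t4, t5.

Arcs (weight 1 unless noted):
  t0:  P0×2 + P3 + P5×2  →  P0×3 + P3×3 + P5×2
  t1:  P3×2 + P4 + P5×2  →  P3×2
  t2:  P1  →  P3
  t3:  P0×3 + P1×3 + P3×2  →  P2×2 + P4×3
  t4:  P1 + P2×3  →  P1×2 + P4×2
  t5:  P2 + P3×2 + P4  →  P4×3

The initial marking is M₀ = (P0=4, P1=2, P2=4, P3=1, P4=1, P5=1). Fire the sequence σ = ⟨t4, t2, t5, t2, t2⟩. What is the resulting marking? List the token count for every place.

(P0=4, P1=0, P2=0, P3=2, P4=5, P5=1)

step 1: fire t4:  (P0=4, P1=2, P2=4, P3=1, P4=1, P5=1) → (P0=4, P1=3, P2=1, P3=1, P4=3, P5=1)
step 2: fire t2:  (P0=4, P1=3, P2=1, P3=1, P4=3, P5=1) → (P0=4, P1=2, P2=1, P3=2, P4=3, P5=1)
step 3: fire t5:  (P0=4, P1=2, P2=1, P3=2, P4=3, P5=1) → (P0=4, P1=2, P2=0, P3=0, P4=5, P5=1)
step 4: fire t2:  (P0=4, P1=2, P2=0, P3=0, P4=5, P5=1) → (P0=4, P1=1, P2=0, P3=1, P4=5, P5=1)
step 5: fire t2:  (P0=4, P1=1, P2=0, P3=1, P4=5, P5=1) → (P0=4, P1=0, P2=0, P3=2, P4=5, P5=1)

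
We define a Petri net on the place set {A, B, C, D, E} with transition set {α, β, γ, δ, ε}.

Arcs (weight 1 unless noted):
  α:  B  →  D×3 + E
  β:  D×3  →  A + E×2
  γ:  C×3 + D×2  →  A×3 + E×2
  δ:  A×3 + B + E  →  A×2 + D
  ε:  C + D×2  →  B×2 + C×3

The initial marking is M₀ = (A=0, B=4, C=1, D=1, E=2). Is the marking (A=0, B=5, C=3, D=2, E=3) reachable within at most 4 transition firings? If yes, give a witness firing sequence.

step 1: fire α:  (A=0, B=4, C=1, D=1, E=2) → (A=0, B=3, C=1, D=4, E=3)
step 2: fire ε:  (A=0, B=3, C=1, D=4, E=3) → (A=0, B=5, C=3, D=2, E=3)

YES — reachable via ⟨α, ε⟩ (2 firings)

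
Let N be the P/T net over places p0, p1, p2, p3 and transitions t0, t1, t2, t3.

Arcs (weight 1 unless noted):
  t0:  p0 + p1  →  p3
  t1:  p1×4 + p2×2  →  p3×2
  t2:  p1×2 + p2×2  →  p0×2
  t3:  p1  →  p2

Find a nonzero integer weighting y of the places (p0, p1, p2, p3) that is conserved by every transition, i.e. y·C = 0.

Incidence matrix C (rows=places, cols=transitions):
       t0   t1   t2   t3
   p0  -1    0    2    0
   p1  -1   -4   -2   -1
   p2   0   -2   -2    1
   p3   1    2    0    0

Candidate y = [2, 1, 1, 3]; check y·C column-wise:
  col t0: 2·-1 + 1·-1 + 1·0 + 3·1 = 0
  col t1: 2·0 + 1·-4 + 1·-2 + 3·2 = 0
  col t2: 2·2 + 1·-2 + 1·-2 + 3·0 = 0
  col t3: 2·0 + 1·-1 + 1·1 + 3·0 = 0

y = (p0:2, p1:1, p2:1, p3:3)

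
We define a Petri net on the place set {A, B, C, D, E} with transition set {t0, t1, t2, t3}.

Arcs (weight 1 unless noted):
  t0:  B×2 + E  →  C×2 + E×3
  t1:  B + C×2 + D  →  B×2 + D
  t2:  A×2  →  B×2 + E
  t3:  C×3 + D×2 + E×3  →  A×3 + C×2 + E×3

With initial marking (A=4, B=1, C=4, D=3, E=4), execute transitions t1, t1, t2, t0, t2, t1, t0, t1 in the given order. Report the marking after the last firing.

(A=0, B=5, C=0, D=3, E=10)

step 1: fire t1:  (A=4, B=1, C=4, D=3, E=4) → (A=4, B=2, C=2, D=3, E=4)
step 2: fire t1:  (A=4, B=2, C=2, D=3, E=4) → (A=4, B=3, C=0, D=3, E=4)
step 3: fire t2:  (A=4, B=3, C=0, D=3, E=4) → (A=2, B=5, C=0, D=3, E=5)
step 4: fire t0:  (A=2, B=5, C=0, D=3, E=5) → (A=2, B=3, C=2, D=3, E=7)
step 5: fire t2:  (A=2, B=3, C=2, D=3, E=7) → (A=0, B=5, C=2, D=3, E=8)
step 6: fire t1:  (A=0, B=5, C=2, D=3, E=8) → (A=0, B=6, C=0, D=3, E=8)
step 7: fire t0:  (A=0, B=6, C=0, D=3, E=8) → (A=0, B=4, C=2, D=3, E=10)
step 8: fire t1:  (A=0, B=4, C=2, D=3, E=10) → (A=0, B=5, C=0, D=3, E=10)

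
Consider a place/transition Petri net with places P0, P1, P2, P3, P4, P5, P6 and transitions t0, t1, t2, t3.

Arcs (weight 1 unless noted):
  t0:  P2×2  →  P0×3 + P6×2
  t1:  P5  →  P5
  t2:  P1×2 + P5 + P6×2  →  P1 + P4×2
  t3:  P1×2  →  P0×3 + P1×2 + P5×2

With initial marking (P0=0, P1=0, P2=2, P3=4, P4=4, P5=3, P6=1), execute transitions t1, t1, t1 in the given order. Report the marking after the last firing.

(P0=0, P1=0, P2=2, P3=4, P4=4, P5=3, P6=1)

step 1: fire t1:  (P0=0, P1=0, P2=2, P3=4, P4=4, P5=3, P6=1) → (P0=0, P1=0, P2=2, P3=4, P4=4, P5=3, P6=1)
step 2: fire t1:  (P0=0, P1=0, P2=2, P3=4, P4=4, P5=3, P6=1) → (P0=0, P1=0, P2=2, P3=4, P4=4, P5=3, P6=1)
step 3: fire t1:  (P0=0, P1=0, P2=2, P3=4, P4=4, P5=3, P6=1) → (P0=0, P1=0, P2=2, P3=4, P4=4, P5=3, P6=1)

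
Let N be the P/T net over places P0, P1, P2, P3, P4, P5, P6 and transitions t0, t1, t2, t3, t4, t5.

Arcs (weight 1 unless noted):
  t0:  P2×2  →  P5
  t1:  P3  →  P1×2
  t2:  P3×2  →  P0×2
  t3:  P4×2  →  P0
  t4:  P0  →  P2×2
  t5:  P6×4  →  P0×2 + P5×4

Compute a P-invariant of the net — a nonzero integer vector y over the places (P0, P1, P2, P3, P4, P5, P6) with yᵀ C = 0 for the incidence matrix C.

y = (P0:2, P1:1, P2:1, P3:2, P4:1, P5:2, P6:3)

Incidence matrix C (rows=places, cols=transitions):
       t0   t1   t2   t3   t4   t5
   P0   0    0    2    1   -1    2
   P1   0    2    0    0    0    0
   P2  -2    0    0    0    2    0
   P3   0   -1   -2    0    0    0
   P4   0    0    0   -2    0    0
   P5   1    0    0    0    0    4
   P6   0    0    0    0    0   -4

Candidate y = [2, 1, 1, 2, 1, 2, 3]; check y·C column-wise:
  col t0: 2·0 + 1·0 + 1·-2 + 2·0 + 1·0 + 2·1 + 3·0 = 0
  col t1: 2·0 + 1·2 + 1·0 + 2·-1 + 1·0 + 2·0 + 3·0 = 0
  col t2: 2·2 + 1·0 + 1·0 + 2·-2 + 1·0 + 2·0 + 3·0 = 0
  col t3: 2·1 + 1·0 + 1·0 + 2·0 + 1·-2 + 2·0 + 3·0 = 0
  col t4: 2·-1 + 1·0 + 1·2 + 2·0 + 1·0 + 2·0 + 3·0 = 0
  col t5: 2·2 + 1·0 + 1·0 + 2·0 + 1·0 + 2·4 + 3·-4 = 0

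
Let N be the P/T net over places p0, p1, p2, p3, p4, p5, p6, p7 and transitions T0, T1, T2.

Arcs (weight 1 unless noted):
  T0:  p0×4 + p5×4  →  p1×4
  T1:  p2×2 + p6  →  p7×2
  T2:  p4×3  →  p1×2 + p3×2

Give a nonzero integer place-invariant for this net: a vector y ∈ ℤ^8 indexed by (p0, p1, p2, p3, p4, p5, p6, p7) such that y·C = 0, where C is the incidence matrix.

y = (p0:1, p1:1, p2:0, p3:-1, p4:0, p5:0, p6:0, p7:0)

Incidence matrix C (rows=places, cols=transitions):
       T0   T1   T2
   p0  -4    0    0
   p1   4    0    2
   p2   0   -2    0
   p3   0    0    2
   p4   0    0   -3
   p5  -4    0    0
   p6   0   -1    0
   p7   0    2    0

Candidate y = [1, 1, 0, -1, 0, 0, 0, 0]; check y·C column-wise:
  col T0: 1·-4 + 1·4 + -1·0 + 0·-4 = 0
  col T1: 1·0 + 1·0 + 0·-2 + -1·0 + 0·-1 + 0·2 = 0
  col T2: 1·0 + 1·2 + -1·2 + 0·-3 = 0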